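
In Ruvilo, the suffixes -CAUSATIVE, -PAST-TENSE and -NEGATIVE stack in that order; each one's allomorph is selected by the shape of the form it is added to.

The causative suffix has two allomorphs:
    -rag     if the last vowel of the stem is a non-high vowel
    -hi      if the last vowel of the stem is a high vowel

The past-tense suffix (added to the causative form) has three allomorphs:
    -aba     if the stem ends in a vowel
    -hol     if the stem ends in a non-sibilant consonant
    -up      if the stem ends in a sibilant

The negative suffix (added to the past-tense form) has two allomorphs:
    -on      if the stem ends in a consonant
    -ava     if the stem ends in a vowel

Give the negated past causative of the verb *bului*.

The last vowel of *bului* is /i/, which is a high vowel, so the causative suffix is -hi, giving *buluihi*.
The causative form *buluihi* — final sound /i/ (a vowel) → -aba → *buluihiaba*.
Since the final sound of the past-tense form *buluihiaba* is /a/ (a vowel), it takes -ava, giving *buluihiabaava*.

buluihiabaava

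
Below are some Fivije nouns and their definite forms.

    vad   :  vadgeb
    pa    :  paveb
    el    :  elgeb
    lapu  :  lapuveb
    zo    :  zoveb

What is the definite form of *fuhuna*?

Looking at the final sound of each stem: -geb when the stem ends in a consonant (*vad*, *el*); -veb when the stem ends in a vowel (*pa*, *lapu*, *zo*).
*fuhuna* — final sound /a/ (a vowel) → -veb → *fuhunaveb*.

fuhunaveb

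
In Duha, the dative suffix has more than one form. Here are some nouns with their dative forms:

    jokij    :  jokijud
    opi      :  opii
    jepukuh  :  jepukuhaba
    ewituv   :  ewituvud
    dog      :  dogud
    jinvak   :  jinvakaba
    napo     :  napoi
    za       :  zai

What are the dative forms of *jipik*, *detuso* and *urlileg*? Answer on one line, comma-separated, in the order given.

The suffix is conditioned by the final sound: -aba when the stem ends in a voiceless consonant (*jepukuh*, *jinvak*); -ud when the stem ends in a voiced consonant (*jokij*, *ewituv*, *dog*); -i when the stem ends in a vowel (*opi*, *napo*, *za*).
*jipik* — final sound /k/ (a voiceless consonant) → -aba → *jipikaba*.
Since the final sound of *detuso* is /o/ (a vowel), it takes -i, giving *detusoi*.
*urlileg*: final sound = /g/, a voiced consonant → -ud → *urlilegud*.

jipikaba, detusoi, urlilegud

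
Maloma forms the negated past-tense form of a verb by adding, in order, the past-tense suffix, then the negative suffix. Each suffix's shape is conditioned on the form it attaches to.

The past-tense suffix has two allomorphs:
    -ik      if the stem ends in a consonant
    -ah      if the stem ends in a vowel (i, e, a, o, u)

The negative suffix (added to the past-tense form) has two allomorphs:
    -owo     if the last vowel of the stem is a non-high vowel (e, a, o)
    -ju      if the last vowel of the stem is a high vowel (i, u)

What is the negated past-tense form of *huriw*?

huriwikju

*huriw* — final sound /w/ (a consonant) → -ik → *huriwik*.
The last vowel of the past-tense form *huriwik* is /i/, which is a high vowel, so the negative suffix is -ju, giving *huriwikju*.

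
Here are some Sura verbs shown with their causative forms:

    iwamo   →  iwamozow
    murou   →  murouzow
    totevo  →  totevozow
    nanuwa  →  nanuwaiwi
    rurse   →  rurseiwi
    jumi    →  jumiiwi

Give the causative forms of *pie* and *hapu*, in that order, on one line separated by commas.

pieiwi, hapuzow

The pattern is rounding harmony: -zow when the last vowel of the stem is a rounded vowel (*iwamo*, *murou*, *totevo*); -iwi when the last vowel of the stem is an unrounded vowel (*nanuwa*, *rurse*, *jumi*).
*pie*: last vowel = /e/, an unrounded vowel → -iwi → *pieiwi*.
*hapu* — last vowel /u/ (a rounded vowel) → -zow → *hapuzow*.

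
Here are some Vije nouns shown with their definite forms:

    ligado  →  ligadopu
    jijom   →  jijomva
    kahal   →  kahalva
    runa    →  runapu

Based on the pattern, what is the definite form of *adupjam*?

The alternation tracks the final sound of the stem — -va when the stem ends in a consonant (*jijom*, *kahal*); -pu when the stem ends in a vowel (*ligado*, *runa*).
Since the final sound of *adupjam* is /m/ (a consonant), it takes -va, giving *adupjamva*.

adupjamva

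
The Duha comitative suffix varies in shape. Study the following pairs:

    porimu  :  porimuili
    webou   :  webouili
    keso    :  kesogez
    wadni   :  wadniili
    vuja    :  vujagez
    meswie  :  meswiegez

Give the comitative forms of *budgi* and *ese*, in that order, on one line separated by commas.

The suffix is conditioned by the last vowel: -ili when the last vowel of the stem is a high vowel (*porimu*, *webou*, *wadni*); -gez when the last vowel of the stem is a non-high vowel (*keso*, *vuja*, *meswie*).
The last vowel of *budgi* is /i/, which is a high vowel, so the suffix is -ili, giving *budgiili*.
The last vowel of *ese* is /e/, which is a non-high vowel, so the suffix is -gez, giving *esegez*.

budgiili, esegez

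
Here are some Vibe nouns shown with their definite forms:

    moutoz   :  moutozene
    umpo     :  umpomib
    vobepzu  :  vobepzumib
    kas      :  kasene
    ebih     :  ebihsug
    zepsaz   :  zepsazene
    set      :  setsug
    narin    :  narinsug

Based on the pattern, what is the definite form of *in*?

The pattern is sibilance of the final sound: -ene when the stem ends in a sibilant (*moutoz*, *kas*, *zepsaz*); -sug when the stem ends in a non-sibilant consonant (*ebih*, *set*, *narin*); -mib when the stem ends in a vowel (*umpo*, *vobepzu*).
*in*: final sound = /n/, a non-sibilant consonant → -sug → *insug*.

insug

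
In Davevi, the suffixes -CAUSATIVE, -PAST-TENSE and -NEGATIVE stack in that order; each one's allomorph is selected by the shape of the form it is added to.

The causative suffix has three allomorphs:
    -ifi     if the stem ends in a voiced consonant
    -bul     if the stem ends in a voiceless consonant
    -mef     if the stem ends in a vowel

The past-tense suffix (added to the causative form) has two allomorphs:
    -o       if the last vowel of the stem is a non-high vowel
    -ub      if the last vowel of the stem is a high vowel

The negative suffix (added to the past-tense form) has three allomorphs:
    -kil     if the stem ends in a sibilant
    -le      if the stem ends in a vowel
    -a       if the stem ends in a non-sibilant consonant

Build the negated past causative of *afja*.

afjamefole

*afja*: final sound = /a/, a vowel → -mef → *afjamef*.
The last vowel of the causative form *afjamef* is /e/, which is a non-high vowel, so the past-tense suffix is -o, giving *afjamefo*.
The past-tense form *afjamefo*: final sound = /o/, a vowel → -le → *afjamefole*.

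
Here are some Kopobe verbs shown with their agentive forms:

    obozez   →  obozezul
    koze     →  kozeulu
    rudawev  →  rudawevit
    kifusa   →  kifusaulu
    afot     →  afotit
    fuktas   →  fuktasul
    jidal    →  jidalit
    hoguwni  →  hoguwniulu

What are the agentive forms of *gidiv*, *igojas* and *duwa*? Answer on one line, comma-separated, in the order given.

gidivit, igojasul, duwaulu

The pattern is sibilance of the final sound: -ul when the stem ends in a sibilant (*obozez*, *fuktas*); -it when the stem ends in a non-sibilant consonant (*rudawev*, *afot*, *jidal*); -ulu when the stem ends in a vowel (*koze*, *kifusa*, *hoguwni*).
The final sound of *gidiv* is /v/, which is a non-sibilant consonant, so the suffix is -it, giving *gidivit*.
Since the final sound of *igojas* is /s/ (a sibilant), it takes -ul, giving *igojasul*.
Since the final sound of *duwa* is /a/ (a vowel), it takes -ulu, giving *duwaulu*.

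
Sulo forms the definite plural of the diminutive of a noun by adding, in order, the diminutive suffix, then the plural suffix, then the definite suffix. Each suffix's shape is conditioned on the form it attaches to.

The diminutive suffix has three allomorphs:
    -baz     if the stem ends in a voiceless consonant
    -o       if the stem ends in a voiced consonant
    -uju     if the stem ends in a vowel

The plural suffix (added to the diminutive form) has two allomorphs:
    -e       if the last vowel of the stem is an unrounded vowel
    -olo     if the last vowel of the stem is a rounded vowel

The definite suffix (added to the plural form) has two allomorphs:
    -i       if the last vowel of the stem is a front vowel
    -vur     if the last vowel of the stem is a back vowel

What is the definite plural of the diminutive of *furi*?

*furi*: final sound = /i/, a vowel → -uju → *furiuju*.
The last vowel of the diminutive form *furiuju* is /u/, which is a rounded vowel, so the plural suffix is -olo, giving *furiujuolo*.
The plural form *furiujuolo* — last vowel /o/ (a back vowel) → -vur → *furiujuolovur*.

furiujuolovur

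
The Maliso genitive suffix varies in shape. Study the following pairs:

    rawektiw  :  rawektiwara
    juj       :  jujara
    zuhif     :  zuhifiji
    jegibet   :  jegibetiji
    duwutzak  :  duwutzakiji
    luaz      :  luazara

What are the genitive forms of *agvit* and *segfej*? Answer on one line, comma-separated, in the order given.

agvitiji, segfejara

The suffix is conditioned by the final consonant: -iji when the stem ends in a voiceless consonant (*zuhif*, *jegibet*, *duwutzak*); -ara when the stem ends in a voiced consonant (*rawektiw*, *juj*, *luaz*).
The final consonant of *agvit* is /t/, which is voiceless, so the suffix is -iji, giving *agvitiji*.
*segfej*: final consonant = /j/, voiced → -ara → *segfejara*.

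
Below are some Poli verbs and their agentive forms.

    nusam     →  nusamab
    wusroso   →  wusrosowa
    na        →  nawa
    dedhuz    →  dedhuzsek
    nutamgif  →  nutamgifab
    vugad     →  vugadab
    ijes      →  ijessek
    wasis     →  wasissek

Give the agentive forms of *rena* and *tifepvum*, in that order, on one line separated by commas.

renawa, tifepvumab

The suffix is conditioned by the final sound: -sek when the stem ends in a sibilant (*dedhuz*, *ijes*, *wasis*); -ab when the stem ends in a non-sibilant consonant (*nusam*, *nutamgif*, *vugad*); -wa when the stem ends in a vowel (*wusroso*, *na*).
The final sound of *rena* is /a/, which is a vowel, so the suffix is -wa, giving *renawa*.
*tifepvum* — final sound /m/ (a non-sibilant consonant) → -ab → *tifepvumab*.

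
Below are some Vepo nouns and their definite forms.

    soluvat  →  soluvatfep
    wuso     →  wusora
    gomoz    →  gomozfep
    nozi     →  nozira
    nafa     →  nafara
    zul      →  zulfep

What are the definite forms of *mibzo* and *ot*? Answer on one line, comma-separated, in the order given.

mibzora, otfep

Looking at the final sound of each stem: -fep when the stem ends in a consonant (*soluvat*, *gomoz*, *zul*); -ra when the stem ends in a vowel (*wuso*, *nozi*, *nafa*).
The final sound of *mibzo* is /o/, which is a vowel, so the suffix is -ra, giving *mibzora*.
*ot*: final sound = /t/, a consonant → -fep → *otfep*.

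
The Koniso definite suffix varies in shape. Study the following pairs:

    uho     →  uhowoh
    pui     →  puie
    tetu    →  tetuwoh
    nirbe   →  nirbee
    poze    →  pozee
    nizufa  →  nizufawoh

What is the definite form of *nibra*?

nibrawoh

The suffix is conditioned by the last vowel: -e when the last vowel of the stem is a front vowel (*pui*, *nirbe*, *poze*); -woh when the last vowel of the stem is a back vowel (*uho*, *tetu*, *nizufa*).
*nibra*: last vowel = /a/, a back vowel → -woh → *nibrawoh*.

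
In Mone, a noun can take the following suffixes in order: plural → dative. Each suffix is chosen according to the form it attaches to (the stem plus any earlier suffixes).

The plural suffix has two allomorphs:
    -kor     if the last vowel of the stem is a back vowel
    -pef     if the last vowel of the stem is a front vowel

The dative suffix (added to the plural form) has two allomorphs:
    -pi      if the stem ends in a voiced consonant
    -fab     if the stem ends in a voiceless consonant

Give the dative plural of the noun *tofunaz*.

The last vowel of *tofunaz* is /a/, which is a back vowel, so the plural suffix is -kor, giving *tofunazkor*.
The plural form *tofunazkor* — final consonant /r/ (voiced) → -pi → *tofunazkorpi*.

tofunazkorpi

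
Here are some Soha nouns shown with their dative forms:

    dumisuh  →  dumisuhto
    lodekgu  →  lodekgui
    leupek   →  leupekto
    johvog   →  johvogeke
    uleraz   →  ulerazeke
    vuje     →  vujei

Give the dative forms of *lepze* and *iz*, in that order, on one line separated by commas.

The suffix is conditioned by the final sound: -to when the stem ends in a voiceless consonant (*dumisuh*, *leupek*); -eke when the stem ends in a voiced consonant (*johvog*, *uleraz*); -i when the stem ends in a vowel (*lodekgu*, *vuje*).
Since the final sound of *lepze* is /e/ (a vowel), it takes -i, giving *lepzei*.
*iz*: final sound = /z/, a voiced consonant → -eke → *izeke*.

lepzei, izeke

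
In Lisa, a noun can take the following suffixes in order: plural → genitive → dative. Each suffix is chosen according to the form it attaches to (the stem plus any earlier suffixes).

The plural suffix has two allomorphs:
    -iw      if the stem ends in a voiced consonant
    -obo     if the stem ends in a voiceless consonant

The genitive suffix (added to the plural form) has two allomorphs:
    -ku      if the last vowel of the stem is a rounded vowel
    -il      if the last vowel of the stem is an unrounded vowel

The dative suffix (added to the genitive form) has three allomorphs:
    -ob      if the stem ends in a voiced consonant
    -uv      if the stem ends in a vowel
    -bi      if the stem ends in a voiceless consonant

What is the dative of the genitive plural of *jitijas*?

*jitijas*: final consonant = /s/, voiceless → -obo → *jitijasobo*.
The plural form *jitijasobo*: last vowel = /o/, a rounded vowel → -ku → *jitijasoboku*.
The final sound of the genitive form *jitijasoboku* is /u/, which is a vowel, so the dative suffix is -uv, giving *jitijasobokuuv*.

jitijasobokuuv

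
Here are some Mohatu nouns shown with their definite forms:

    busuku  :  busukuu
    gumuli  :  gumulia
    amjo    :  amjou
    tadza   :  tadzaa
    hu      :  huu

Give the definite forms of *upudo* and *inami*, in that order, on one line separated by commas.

upudou, inamia

The suffix is conditioned by the last vowel: -u when the last vowel of the stem is a rounded vowel (*busuku*, *amjo*, *hu*); -a when the last vowel of the stem is an unrounded vowel (*gumuli*, *tadza*).
*upudo* — last vowel /o/ (a rounded vowel) → -u → *upudou*.
The last vowel of *inami* is /i/, which is an unrounded vowel, so the suffix is -a, giving *inamia*.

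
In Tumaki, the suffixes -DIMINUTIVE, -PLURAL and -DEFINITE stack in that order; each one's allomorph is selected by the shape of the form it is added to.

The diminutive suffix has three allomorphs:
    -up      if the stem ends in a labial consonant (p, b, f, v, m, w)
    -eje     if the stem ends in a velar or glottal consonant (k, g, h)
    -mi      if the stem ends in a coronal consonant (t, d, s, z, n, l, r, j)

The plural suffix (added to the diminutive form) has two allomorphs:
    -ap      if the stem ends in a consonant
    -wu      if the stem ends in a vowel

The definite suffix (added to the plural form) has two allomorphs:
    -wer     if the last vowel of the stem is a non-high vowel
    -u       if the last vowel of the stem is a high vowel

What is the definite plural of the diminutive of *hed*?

The final consonant of *hed* is /d/, which is coronal, so the diminutive suffix is -mi, giving *hedmi*.
The diminutive form *hedmi*: final sound = /i/, a vowel → -wu → *hedmiwu*.
The plural form *hedmiwu*: last vowel = /u/, a high vowel → -u → *hedmiwuu*.

hedmiwuu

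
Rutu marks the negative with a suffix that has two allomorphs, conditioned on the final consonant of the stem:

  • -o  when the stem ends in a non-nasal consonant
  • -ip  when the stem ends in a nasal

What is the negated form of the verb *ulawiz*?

*ulawiz* — final consonant /z/ (non-nasal) → -o → *ulawizo*.

ulawizo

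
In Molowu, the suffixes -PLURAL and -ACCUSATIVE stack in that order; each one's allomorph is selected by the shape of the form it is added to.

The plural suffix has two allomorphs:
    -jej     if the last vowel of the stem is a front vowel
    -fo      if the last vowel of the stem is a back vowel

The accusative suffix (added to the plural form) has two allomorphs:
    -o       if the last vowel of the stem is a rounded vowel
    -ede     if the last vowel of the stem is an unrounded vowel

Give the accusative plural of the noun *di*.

Since the last vowel of *di* is /i/ (a front vowel), it takes -jej, giving *dijej*.
The last vowel of the plural form *dijej* is /e/, which is an unrounded vowel, so the accusative suffix is -ede, giving *dijejede*.

dijejede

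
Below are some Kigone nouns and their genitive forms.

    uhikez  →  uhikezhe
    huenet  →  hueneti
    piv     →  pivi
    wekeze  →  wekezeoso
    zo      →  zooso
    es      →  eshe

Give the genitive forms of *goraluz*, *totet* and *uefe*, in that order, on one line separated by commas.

goraluzhe, toteti, uefeoso

Looking at the final sound of each stem: -he when the stem ends in a sibilant (*uhikez*, *es*); -i when the stem ends in a non-sibilant consonant (*huenet*, *piv*); -oso when the stem ends in a vowel (*wekeze*, *zo*).
*goraluz*: final sound = /z/, a sibilant → -he → *goraluzhe*.
The final sound of *totet* is /t/, which is a non-sibilant consonant, so the suffix is -i, giving *toteti*.
The final sound of *uefe* is /e/, which is a vowel, so the suffix is -oso, giving *uefeoso*.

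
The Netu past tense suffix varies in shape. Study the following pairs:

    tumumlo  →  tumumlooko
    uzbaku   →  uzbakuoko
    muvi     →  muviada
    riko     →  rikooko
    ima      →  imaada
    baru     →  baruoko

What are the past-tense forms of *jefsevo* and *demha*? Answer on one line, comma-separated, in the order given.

jefsevooko, demhaada

The alternation tracks the last vowel of the stem — -oko when the last vowel of the stem is a rounded vowel (*tumumlo*, *uzbaku*, *riko*, *baru*); -ada when the last vowel of the stem is an unrounded vowel (*muvi*, *ima*).
The last vowel of *jefsevo* is /o/, which is a rounded vowel, so the suffix is -oko, giving *jefsevooko*.
*demha* — last vowel /a/ (an unrounded vowel) → -ada → *demhaada*.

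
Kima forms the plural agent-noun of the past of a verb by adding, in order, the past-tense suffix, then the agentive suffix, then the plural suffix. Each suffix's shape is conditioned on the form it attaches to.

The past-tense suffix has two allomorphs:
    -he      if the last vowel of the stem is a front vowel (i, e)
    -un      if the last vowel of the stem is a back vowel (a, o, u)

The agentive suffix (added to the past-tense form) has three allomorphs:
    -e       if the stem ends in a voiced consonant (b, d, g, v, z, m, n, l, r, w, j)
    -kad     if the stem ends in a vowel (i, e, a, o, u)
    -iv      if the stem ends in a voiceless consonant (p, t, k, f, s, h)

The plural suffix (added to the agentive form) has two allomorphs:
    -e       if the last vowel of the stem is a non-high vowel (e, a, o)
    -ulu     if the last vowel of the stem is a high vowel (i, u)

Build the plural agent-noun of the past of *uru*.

*uru*: last vowel = /u/, a back vowel → -un → *uruun*.
Since the final sound of the past-tense form *uruun* is /n/ (a voiced consonant), it takes -e, giving *uruune*.
Since the last vowel of the agentive form *uruune* is /e/ (a non-high vowel), it takes -e, giving *uruunee*.

uruunee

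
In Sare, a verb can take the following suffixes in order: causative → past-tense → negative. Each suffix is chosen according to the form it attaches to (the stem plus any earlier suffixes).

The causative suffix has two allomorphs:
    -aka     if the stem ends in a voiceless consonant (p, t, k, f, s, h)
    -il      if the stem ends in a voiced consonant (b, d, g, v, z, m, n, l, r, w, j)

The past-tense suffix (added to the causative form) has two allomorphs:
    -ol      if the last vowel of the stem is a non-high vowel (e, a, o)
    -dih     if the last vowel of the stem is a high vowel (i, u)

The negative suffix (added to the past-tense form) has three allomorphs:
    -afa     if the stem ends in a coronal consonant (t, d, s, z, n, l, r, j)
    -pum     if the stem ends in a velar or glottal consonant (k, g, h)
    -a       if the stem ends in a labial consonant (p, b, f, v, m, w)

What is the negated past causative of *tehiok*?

tehiokakaolafa

*tehiok* — final consonant /k/ (voiceless) → -aka → *tehiokaka*.
The causative form *tehiokaka*: last vowel = /a/, a non-high vowel → -ol → *tehiokakaol*.
Since the final consonant of the past-tense form *tehiokakaol* is /l/ (coronal), it takes -afa, giving *tehiokakaolafa*.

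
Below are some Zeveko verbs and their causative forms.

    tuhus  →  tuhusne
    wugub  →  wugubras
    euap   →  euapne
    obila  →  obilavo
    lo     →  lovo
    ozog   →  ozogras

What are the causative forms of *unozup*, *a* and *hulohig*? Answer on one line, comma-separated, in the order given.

Looking at the final sound of each stem: -ne when the stem ends in a voiceless consonant (*tuhus*, *euap*); -ras when the stem ends in a voiced consonant (*wugub*, *ozog*); -vo when the stem ends in a vowel (*obila*, *lo*).
*unozup*: final sound = /p/, a voiceless consonant → -ne → *unozupne*.
Since the final sound of *a* is /a/ (a vowel), it takes -vo, giving *avo*.
Since the final sound of *hulohig* is /g/ (a voiced consonant), it takes -ras, giving *hulohigras*.

unozupne, avo, hulohigras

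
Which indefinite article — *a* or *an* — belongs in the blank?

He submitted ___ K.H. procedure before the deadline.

The indefinite article is chosen by the initial *sound* of the following word, not its spelling.
The initialism *K.H.* is read letter by letter; the first letter, K, is pronounced /keɪ/, which begins with a consonant sound.
So the article is *a*: He submitted a K.H. procedure before the deadline.

a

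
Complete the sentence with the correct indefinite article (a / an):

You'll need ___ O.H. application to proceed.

an

The indefinite article is chosen by the initial *sound* of the following word, not its spelling.
The initialism *O.H.* is read letter by letter; the first letter, O, is pronounced /oʊ/, which begins with a vowel sound.
So the article is *an*: You'll need an O.H. application to proceed.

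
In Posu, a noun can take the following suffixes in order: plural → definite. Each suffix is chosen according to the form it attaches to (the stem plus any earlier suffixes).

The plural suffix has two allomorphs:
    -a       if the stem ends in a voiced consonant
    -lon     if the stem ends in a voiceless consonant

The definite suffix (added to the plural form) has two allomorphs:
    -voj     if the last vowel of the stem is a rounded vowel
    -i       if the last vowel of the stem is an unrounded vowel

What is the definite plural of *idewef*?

ideweflonvoj

*idewef*: final consonant = /f/, voiceless → -lon → *ideweflon*.
The plural form *ideweflon* — last vowel /o/ (a rounded vowel) → -voj → *ideweflonvoj*.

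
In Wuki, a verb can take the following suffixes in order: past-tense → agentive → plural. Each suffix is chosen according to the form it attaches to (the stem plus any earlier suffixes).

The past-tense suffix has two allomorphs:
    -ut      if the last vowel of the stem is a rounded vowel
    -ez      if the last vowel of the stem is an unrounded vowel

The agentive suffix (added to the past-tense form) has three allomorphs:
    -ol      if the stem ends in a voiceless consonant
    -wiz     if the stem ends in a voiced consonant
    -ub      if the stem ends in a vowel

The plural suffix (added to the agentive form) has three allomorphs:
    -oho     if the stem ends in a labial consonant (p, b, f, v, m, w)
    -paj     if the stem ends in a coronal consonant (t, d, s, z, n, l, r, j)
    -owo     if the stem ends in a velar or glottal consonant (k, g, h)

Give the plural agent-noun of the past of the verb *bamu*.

The last vowel of *bamu* is /u/, which is a rounded vowel, so the past-tense suffix is -ut, giving *bamuut*.
Since the final sound of the past-tense form *bamuut* is /t/ (a voiceless consonant), it takes -ol, giving *bamuutol*.
The final consonant of the agentive form *bamuutol* is /l/, which is coronal, so the plural suffix is -paj, giving *bamuutolpaj*.

bamuutolpaj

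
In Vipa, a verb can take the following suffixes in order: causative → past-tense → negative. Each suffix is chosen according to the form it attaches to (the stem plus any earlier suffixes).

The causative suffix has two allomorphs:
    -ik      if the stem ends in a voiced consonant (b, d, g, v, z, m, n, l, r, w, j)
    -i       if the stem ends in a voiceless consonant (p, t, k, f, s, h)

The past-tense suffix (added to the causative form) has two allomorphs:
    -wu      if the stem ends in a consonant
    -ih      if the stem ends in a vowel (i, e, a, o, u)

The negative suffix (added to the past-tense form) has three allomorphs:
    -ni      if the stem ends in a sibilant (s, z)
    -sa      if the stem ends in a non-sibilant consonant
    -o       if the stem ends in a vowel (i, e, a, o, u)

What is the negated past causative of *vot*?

votiihsa

*vot* — final consonant /t/ (voiceless) → -i → *voti*.
The final sound of the causative form *voti* is /i/, which is a vowel, so the past-tense suffix is -ih, giving *votiih*.
The final sound of the past-tense form *votiih* is /h/, which is a non-sibilant consonant, so the negative suffix is -sa, giving *votiihsa*.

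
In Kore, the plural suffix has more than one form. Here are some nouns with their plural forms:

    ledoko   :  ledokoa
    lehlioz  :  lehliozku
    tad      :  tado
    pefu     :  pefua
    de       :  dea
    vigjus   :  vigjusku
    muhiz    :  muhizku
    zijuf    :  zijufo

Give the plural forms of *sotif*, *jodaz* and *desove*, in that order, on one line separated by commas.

Looking at the final sound of each stem: -ku when the stem ends in a sibilant (*lehlioz*, *vigjus*, *muhiz*); -o when the stem ends in a non-sibilant consonant (*tad*, *zijuf*); -a when the stem ends in a vowel (*ledoko*, *pefu*, *de*).
*sotif* — final sound /f/ (a non-sibilant consonant) → -o → *sotifo*.
*jodaz*: final sound = /z/, a sibilant → -ku → *jodazku*.
*desove* — final sound /e/ (a vowel) → -a → *desovea*.

sotifo, jodazku, desovea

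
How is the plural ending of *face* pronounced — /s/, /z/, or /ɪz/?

/ɪz/

The stem *face* ends in a sibilant (/s, z, ʃ, ʒ, tʃ, dʒ/).
The plural suffix surfaces as /ɪz/ after sibilants, /s/ after other voiceless consonants, and /z/ after other voiced sounds.
So the plural -s on *face* is pronounced /ɪz/.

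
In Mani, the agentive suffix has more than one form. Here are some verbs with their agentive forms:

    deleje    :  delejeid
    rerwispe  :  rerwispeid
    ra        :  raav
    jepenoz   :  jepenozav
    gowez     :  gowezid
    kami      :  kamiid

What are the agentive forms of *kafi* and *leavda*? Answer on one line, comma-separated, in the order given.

kafiid, leavdaav

The pattern is front/back vowel harmony: -id when the last vowel of the stem is a front vowel (*deleje*, *rerwispe*, *gowez*, *kami*); -av when the last vowel of the stem is a back vowel (*ra*, *jepenoz*).
*kafi* — last vowel /i/ (a front vowel) → -id → *kafiid*.
*leavda*: last vowel = /a/, a back vowel → -av → *leavdaav*.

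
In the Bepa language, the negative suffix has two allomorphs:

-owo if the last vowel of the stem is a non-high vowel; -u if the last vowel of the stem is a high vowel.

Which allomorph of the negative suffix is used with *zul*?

*zul* — last vowel /u/ (a high vowel) → -u.

-u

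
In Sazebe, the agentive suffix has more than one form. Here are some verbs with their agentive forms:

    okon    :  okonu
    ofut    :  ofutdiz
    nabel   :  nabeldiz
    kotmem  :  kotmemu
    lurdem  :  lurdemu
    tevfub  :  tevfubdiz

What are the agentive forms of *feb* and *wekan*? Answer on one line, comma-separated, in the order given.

febdiz, wekanu

The suffix is conditioned by the final consonant: -u when the stem ends in a nasal (*okon*, *kotmem*, *lurdem*); -diz when the stem ends in a non-nasal consonant (*ofut*, *nabel*, *tevfub*).
*feb*: final consonant = /b/, non-nasal → -diz → *febdiz*.
The final consonant of *wekan* is /n/, which is a nasal, so the suffix is -u, giving *wekanu*.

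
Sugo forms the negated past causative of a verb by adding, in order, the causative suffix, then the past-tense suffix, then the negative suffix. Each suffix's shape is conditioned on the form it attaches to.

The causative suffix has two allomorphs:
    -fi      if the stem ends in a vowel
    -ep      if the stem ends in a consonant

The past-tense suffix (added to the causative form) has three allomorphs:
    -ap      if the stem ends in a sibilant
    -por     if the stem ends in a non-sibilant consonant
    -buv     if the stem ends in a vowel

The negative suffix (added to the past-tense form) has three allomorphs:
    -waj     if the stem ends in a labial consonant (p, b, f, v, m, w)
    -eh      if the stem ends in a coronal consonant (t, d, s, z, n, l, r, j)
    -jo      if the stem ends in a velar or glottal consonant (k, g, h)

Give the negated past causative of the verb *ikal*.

The final sound of *ikal* is /l/, which is a consonant, so the causative suffix is -ep, giving *ikalep*.
The causative form *ikalep*: final sound = /p/, a non-sibilant consonant → -por → *ikaleppor*.
The final consonant of the past-tense form *ikaleppor* is /r/, which is coronal, so the negative suffix is -eh, giving *ikalepporeh*.

ikalepporeh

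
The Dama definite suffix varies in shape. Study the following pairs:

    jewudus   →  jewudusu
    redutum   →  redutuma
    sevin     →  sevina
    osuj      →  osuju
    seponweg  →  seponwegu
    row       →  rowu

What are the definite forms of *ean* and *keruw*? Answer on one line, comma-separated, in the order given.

The suffix is conditioned by the final consonant: -a when the stem ends in a nasal (*redutum*, *sevin*); -u when the stem ends in a non-nasal consonant (*jewudus*, *osuj*, *seponweg*, *row*).
*ean*: final consonant = /n/, a nasal → -a → *eana*.
*keruw*: final consonant = /w/, non-nasal → -u → *keruwu*.

eana, keruwu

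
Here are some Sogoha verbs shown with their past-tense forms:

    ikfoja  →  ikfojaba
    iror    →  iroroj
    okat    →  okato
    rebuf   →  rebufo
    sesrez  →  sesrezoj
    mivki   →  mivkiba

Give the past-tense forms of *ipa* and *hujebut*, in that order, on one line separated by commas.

ipaba, hujebuto

The alternation tracks the final sound of the stem — -o when the stem ends in a voiceless consonant (*okat*, *rebuf*); -oj when the stem ends in a voiced consonant (*iror*, *sesrez*); -ba when the stem ends in a vowel (*ikfoja*, *mivki*).
*ipa*: final sound = /a/, a vowel → -ba → *ipaba*.
*hujebut*: final sound = /t/, a voiceless consonant → -o → *hujebuto*.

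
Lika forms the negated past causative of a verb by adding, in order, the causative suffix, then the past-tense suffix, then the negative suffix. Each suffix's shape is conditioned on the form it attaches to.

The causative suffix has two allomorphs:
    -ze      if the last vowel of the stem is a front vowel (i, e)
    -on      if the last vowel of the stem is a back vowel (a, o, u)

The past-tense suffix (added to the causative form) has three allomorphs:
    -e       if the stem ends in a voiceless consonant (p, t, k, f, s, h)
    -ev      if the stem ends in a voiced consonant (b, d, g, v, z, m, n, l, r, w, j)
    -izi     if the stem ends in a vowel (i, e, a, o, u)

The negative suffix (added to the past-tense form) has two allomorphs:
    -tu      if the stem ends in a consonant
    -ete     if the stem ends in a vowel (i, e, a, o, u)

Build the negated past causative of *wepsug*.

wepsugonevtu

Since the last vowel of *wepsug* is /u/ (a back vowel), it takes -on, giving *wepsugon*.
The final sound of the causative form *wepsugon* is /n/, which is a voiced consonant, so the past-tense suffix is -ev, giving *wepsugonev*.
The past-tense form *wepsugonev*: final sound = /v/, a consonant → -tu → *wepsugonevtu*.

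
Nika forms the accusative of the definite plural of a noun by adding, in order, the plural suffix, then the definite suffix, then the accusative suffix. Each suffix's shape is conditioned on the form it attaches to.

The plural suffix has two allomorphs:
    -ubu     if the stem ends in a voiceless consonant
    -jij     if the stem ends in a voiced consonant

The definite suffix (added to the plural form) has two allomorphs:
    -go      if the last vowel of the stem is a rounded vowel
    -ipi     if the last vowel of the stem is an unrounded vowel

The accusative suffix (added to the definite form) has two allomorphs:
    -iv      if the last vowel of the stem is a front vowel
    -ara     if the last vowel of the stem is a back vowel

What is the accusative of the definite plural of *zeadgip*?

zeadgipubugoara

*zeadgip* — final consonant /p/ (voiceless) → -ubu → *zeadgipubu*.
The plural form *zeadgipubu*: last vowel = /u/, a rounded vowel → -go → *zeadgipubugo*.
The definite form *zeadgipubugo*: last vowel = /o/, a back vowel → -ara → *zeadgipubugoara*.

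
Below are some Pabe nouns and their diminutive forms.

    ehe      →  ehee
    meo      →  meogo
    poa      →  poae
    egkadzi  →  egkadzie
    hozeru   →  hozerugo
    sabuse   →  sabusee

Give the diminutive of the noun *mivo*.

mivogo

The pattern is rounding harmony: -go when the last vowel of the stem is a rounded vowel (*meo*, *hozeru*); -e when the last vowel of the stem is an unrounded vowel (*ehe*, *poa*, *egkadzi*, *sabuse*).
Since the last vowel of *mivo* is /o/ (a rounded vowel), it takes -go, giving *mivogo*.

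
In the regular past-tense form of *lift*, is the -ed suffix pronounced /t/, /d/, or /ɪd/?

/ɪd/

The stem *lift* ends in /t/ or /d/.
The -ed suffix is realized as /ɪd/ after /t, d/; as /t/ after other voiceless consonants; and as /d/ after other voiced sounds.
So -ed on *lift* is pronounced /ɪd/.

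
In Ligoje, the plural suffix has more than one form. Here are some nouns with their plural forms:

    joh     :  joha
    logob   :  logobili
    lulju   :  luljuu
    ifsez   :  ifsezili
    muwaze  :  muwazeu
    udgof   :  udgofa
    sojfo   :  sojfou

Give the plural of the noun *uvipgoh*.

Looking at the final sound of each stem: -a when the stem ends in a voiceless consonant (*joh*, *udgof*); -ili when the stem ends in a voiced consonant (*logob*, *ifsez*); -u when the stem ends in a vowel (*lulju*, *muwaze*, *sojfo*).
*uvipgoh* — final sound /h/ (a voiceless consonant) → -a → *uvipgoha*.

uvipgoha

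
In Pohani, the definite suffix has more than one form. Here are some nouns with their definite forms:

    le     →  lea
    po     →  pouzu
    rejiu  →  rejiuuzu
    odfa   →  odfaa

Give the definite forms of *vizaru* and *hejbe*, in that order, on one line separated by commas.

vizaruuzu, hejbea

The alternation tracks the last vowel of the stem — -uzu when the last vowel of the stem is a rounded vowel (*po*, *rejiu*); -a when the last vowel of the stem is an unrounded vowel (*le*, *odfa*).
Since the last vowel of *vizaru* is /u/ (a rounded vowel), it takes -uzu, giving *vizaruuzu*.
*hejbe* — last vowel /e/ (an unrounded vowel) → -a → *hejbea*.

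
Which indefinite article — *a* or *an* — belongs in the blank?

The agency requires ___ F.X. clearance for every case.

The indefinite article is chosen by the initial *sound* of the following word, not its spelling.
The initialism *F.X.* is read letter by letter; the first letter, F, is pronounced /ɛf/, which begins with a vowel sound.
So the article is *an*: The agency requires an F.X. clearance for every case.

an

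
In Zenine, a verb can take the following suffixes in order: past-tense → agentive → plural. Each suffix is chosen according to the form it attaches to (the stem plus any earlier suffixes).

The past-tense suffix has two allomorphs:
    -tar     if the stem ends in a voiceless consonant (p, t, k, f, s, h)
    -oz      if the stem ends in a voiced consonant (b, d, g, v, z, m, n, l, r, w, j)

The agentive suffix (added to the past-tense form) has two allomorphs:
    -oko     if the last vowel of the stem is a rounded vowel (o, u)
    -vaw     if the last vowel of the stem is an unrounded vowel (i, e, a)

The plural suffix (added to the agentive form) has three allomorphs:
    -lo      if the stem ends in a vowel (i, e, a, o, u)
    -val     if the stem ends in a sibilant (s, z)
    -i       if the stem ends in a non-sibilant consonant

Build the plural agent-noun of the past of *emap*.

emaptarvawi

The final consonant of *emap* is /p/, which is voiceless, so the past-tense suffix is -tar, giving *emaptar*.
The past-tense form *emaptar* — last vowel /a/ (an unrounded vowel) → -vaw → *emaptarvaw*.
Since the final sound of the agentive form *emaptarvaw* is /w/ (a non-sibilant consonant), it takes -i, giving *emaptarvawi*.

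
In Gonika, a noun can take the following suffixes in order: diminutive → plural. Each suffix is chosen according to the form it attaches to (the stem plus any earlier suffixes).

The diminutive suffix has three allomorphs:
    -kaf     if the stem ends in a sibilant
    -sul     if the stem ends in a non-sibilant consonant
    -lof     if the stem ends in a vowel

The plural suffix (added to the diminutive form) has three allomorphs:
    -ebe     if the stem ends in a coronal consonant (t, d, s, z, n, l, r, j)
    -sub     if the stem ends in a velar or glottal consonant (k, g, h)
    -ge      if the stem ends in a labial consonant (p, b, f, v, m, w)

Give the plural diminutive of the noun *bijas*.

*bijas* — final sound /s/ (a sibilant) → -kaf → *bijaskaf*.
Since the final consonant of the diminutive form *bijaskaf* is /f/ (labial), it takes -ge, giving *bijaskafge*.

bijaskafge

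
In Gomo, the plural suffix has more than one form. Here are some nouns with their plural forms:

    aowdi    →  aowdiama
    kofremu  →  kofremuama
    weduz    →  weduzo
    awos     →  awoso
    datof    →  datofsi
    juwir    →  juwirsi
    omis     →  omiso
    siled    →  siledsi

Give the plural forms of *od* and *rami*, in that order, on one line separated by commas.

odsi, ramiama

The alternation tracks the final sound of the stem — -o when the stem ends in a sibilant (*weduz*, *awos*, *omis*); -si when the stem ends in a non-sibilant consonant (*datof*, *juwir*, *siled*); -ama when the stem ends in a vowel (*aowdi*, *kofremu*).
*od* — final sound /d/ (a non-sibilant consonant) → -si → *odsi*.
*rami*: final sound = /i/, a vowel → -ama → *ramiama*.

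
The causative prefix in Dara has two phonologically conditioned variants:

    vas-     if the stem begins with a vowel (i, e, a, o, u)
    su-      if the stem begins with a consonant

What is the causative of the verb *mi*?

*mi*: first sound = /m/, a consonant → su- → *sumi*.

sumi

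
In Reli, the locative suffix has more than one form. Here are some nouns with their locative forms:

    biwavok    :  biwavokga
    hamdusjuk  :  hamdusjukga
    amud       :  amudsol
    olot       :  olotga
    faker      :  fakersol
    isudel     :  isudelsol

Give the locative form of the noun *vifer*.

The pattern is voicing of the final consonant: -ga when the stem ends in a voiceless consonant (*biwavok*, *hamdusjuk*, *olot*); -sol when the stem ends in a voiced consonant (*amud*, *faker*, *isudel*).
The final consonant of *vifer* is /r/, which is voiced, so the suffix is -sol, giving *vifersol*.

vifersol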